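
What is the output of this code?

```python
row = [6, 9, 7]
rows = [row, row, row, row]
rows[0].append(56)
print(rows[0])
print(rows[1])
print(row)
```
[6, 9, 7, 56]
[6, 9, 7, 56]
[6, 9, 7, 56]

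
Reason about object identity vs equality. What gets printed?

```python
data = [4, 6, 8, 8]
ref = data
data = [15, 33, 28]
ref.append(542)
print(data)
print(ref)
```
[15, 33, 28]
[4, 6, 8, 8, 542]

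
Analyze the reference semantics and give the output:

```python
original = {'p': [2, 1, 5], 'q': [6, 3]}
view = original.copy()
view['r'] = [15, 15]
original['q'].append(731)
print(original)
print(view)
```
{'p': [2, 1, 5], 'q': [6, 3, 731]}
{'p': [2, 1, 5], 'q': [6, 3, 731], 'r': [15, 15]}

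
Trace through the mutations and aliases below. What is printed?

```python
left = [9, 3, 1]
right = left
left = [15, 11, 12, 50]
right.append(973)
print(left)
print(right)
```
[15, 11, 12, 50]
[9, 3, 1, 973]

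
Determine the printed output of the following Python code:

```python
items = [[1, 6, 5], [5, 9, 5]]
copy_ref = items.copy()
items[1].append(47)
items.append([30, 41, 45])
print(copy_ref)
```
[[1, 6, 5], [5, 9, 5, 47]]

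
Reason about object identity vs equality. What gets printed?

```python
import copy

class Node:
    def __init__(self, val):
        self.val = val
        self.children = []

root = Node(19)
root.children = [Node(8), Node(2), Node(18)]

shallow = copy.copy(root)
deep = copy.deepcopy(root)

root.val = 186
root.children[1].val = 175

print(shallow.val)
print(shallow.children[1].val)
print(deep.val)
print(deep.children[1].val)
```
19
175
19
2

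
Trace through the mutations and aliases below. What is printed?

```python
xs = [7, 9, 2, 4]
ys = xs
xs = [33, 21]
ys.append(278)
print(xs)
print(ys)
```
[33, 21]
[7, 9, 2, 4, 278]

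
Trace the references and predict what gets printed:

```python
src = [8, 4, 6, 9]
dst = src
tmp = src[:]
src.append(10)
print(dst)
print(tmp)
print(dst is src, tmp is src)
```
[8, 4, 6, 9, 10]
[8, 4, 6, 9]
True False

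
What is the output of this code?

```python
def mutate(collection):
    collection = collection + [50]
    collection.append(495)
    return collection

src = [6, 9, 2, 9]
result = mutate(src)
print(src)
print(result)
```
[6, 9, 2, 9]
[6, 9, 2, 9, 50, 495]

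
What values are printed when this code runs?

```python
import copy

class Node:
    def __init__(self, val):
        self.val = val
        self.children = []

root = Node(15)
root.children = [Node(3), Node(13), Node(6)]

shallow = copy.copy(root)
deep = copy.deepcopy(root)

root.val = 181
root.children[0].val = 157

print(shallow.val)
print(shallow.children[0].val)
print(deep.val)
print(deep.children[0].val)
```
15
157
15
3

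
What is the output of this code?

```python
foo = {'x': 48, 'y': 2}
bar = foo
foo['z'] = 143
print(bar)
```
{'x': 48, 'y': 2, 'z': 143}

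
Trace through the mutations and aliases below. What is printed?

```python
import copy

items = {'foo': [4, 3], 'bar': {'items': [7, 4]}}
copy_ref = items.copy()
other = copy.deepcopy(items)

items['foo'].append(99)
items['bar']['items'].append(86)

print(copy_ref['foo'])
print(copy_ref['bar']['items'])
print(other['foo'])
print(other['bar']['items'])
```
[4, 3, 99]
[7, 4, 86]
[4, 3]
[7, 4]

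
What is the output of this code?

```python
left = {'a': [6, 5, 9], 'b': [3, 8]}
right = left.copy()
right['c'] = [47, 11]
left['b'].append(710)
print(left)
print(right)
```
{'a': [6, 5, 9], 'b': [3, 8, 710]}
{'a': [6, 5, 9], 'b': [3, 8, 710], 'c': [47, 11]}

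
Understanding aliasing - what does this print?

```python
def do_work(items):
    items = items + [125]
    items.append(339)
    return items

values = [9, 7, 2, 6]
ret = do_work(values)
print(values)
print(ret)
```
[9, 7, 2, 6]
[9, 7, 2, 6, 125, 339]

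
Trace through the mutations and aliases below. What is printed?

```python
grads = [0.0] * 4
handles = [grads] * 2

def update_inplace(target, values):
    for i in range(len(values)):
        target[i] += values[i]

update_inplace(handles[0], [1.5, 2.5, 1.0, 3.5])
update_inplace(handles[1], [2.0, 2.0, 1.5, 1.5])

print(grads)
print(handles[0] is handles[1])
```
[3.5, 4.5, 2.5, 5.0]
True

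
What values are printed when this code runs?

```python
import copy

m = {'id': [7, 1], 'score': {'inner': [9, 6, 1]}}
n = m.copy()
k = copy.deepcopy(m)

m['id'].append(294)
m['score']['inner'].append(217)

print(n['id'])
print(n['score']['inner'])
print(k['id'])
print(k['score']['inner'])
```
[7, 1, 294]
[9, 6, 1, 217]
[7, 1]
[9, 6, 1]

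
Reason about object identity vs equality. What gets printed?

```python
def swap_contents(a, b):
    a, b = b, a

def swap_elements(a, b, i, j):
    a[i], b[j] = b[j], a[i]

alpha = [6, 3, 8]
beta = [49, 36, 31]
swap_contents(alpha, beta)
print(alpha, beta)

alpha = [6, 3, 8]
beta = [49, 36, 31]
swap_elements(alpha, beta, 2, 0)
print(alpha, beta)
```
[6, 3, 8] [49, 36, 31]
[6, 3, 49] [8, 36, 31]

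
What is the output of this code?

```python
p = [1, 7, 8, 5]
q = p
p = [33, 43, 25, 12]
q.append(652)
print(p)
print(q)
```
[33, 43, 25, 12]
[1, 7, 8, 5, 652]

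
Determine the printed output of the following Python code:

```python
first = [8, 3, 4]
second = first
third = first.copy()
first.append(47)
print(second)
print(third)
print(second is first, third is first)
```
[8, 3, 4, 47]
[8, 3, 4]
True False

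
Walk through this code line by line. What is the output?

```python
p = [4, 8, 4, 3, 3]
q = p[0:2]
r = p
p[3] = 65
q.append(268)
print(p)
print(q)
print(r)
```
[4, 8, 4, 65, 3]
[4, 8, 268]
[4, 8, 4, 65, 3]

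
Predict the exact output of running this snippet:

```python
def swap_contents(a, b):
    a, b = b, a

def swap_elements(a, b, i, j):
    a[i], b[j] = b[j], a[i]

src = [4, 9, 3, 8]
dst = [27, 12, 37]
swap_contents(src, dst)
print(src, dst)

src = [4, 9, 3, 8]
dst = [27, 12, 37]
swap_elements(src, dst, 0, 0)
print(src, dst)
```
[4, 9, 3, 8] [27, 12, 37]
[27, 9, 3, 8] [4, 12, 37]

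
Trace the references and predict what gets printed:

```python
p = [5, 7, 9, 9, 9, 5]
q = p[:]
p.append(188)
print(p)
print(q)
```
[5, 7, 9, 9, 9, 5, 188]
[5, 7, 9, 9, 9, 5]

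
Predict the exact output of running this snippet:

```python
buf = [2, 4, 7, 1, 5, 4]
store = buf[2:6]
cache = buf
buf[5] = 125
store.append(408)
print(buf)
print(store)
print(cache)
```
[2, 4, 7, 1, 5, 125]
[7, 1, 5, 4, 408]
[2, 4, 7, 1, 5, 125]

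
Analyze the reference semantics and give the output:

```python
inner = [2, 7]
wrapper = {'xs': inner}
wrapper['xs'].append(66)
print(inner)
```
[2, 7, 66]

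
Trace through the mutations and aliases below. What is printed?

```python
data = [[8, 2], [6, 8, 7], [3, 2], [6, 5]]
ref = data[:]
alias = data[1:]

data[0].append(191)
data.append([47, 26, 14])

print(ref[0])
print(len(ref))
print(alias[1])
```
[8, 2, 191]
4
[3, 2]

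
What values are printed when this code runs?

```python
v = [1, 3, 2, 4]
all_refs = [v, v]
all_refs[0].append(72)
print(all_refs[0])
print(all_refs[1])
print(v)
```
[1, 3, 2, 4, 72]
[1, 3, 2, 4, 72]
[1, 3, 2, 4, 72]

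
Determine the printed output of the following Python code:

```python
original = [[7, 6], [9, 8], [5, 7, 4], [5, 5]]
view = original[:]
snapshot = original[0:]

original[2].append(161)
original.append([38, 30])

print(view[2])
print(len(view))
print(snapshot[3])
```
[5, 7, 4, 161]
4
[5, 5]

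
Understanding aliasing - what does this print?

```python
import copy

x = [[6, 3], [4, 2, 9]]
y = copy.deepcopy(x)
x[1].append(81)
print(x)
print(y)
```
[[6, 3], [4, 2, 9, 81]]
[[6, 3], [4, 2, 9]]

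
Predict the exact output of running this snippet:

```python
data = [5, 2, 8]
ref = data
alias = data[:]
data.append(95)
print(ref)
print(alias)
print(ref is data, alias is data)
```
[5, 2, 8, 95]
[5, 2, 8]
True False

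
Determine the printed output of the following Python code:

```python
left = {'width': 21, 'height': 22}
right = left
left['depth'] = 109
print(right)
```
{'width': 21, 'height': 22, 'depth': 109}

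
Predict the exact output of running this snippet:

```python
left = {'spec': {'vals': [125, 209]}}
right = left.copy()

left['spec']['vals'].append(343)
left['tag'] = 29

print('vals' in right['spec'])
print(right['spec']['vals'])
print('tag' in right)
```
True
[125, 209, 343]
False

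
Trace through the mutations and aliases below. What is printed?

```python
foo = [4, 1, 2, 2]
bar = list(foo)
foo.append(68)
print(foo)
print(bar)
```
[4, 1, 2, 2, 68]
[4, 1, 2, 2]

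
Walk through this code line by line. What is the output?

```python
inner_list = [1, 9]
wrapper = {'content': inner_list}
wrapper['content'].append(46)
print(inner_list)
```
[1, 9, 46]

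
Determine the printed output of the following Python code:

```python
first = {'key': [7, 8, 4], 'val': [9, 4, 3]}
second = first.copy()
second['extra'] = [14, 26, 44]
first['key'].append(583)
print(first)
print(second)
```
{'key': [7, 8, 4, 583], 'val': [9, 4, 3]}
{'key': [7, 8, 4, 583], 'val': [9, 4, 3], 'extra': [14, 26, 44]}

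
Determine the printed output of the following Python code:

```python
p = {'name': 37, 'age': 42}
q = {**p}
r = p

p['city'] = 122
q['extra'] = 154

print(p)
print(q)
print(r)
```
{'name': 37, 'age': 42, 'city': 122}
{'name': 37, 'age': 42, 'extra': 154}
{'name': 37, 'age': 42, 'city': 122}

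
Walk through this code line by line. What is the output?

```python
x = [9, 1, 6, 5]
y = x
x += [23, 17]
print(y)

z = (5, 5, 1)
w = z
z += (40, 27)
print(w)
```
[9, 1, 6, 5, 23, 17]
(5, 5, 1)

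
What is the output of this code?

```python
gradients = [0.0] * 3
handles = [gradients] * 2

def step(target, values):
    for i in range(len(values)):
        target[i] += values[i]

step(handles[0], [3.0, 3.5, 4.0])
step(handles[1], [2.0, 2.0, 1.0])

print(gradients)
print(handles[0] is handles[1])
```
[5.0, 5.5, 5.0]
True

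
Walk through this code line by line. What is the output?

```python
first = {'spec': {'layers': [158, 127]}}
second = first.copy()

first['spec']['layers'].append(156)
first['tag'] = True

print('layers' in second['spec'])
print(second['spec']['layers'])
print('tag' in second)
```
True
[158, 127, 156]
False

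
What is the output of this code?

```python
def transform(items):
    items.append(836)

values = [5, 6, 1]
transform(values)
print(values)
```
[5, 6, 1, 836]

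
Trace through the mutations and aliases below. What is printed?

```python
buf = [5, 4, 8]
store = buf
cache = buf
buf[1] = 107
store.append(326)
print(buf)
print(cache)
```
[5, 107, 8, 326]
[5, 107, 8, 326]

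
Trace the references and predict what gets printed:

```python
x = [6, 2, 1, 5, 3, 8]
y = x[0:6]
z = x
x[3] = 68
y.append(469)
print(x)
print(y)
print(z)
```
[6, 2, 1, 68, 3, 8]
[6, 2, 1, 5, 3, 8, 469]
[6, 2, 1, 68, 3, 8]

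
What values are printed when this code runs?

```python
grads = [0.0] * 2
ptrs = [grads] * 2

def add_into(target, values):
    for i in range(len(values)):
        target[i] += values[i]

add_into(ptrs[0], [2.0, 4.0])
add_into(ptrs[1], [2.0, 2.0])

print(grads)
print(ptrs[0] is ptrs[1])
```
[4.0, 6.0]
True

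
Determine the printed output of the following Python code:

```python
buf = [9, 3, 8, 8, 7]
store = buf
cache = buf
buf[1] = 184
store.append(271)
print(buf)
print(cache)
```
[9, 184, 8, 8, 7, 271]
[9, 184, 8, 8, 7, 271]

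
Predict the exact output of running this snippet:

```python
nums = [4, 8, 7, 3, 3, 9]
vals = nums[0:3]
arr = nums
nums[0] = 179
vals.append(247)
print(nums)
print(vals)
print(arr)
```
[179, 8, 7, 3, 3, 9]
[4, 8, 7, 247]
[179, 8, 7, 3, 3, 9]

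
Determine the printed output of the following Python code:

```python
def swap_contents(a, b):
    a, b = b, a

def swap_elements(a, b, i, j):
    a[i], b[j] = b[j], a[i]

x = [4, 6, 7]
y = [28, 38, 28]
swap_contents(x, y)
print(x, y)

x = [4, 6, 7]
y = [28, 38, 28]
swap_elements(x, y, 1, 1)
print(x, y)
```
[4, 6, 7] [28, 38, 28]
[4, 38, 7] [28, 6, 28]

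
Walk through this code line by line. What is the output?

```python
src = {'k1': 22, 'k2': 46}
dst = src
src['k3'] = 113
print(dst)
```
{'k1': 22, 'k2': 46, 'k3': 113}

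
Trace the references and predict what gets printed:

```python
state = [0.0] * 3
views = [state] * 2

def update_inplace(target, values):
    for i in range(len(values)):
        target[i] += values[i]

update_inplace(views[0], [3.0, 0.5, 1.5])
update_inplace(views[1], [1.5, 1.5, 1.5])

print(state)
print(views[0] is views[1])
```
[4.5, 2.0, 3.0]
True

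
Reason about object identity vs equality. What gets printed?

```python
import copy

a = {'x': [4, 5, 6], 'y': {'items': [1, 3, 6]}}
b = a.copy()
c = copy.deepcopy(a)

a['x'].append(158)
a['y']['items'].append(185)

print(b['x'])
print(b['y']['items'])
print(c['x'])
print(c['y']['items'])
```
[4, 5, 6, 158]
[1, 3, 6, 185]
[4, 5, 6]
[1, 3, 6]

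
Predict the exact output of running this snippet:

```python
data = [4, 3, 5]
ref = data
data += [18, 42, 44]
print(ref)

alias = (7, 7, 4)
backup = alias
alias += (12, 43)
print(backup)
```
[4, 3, 5, 18, 42, 44]
(7, 7, 4)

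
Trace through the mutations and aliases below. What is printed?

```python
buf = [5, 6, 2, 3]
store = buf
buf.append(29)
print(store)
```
[5, 6, 2, 3, 29]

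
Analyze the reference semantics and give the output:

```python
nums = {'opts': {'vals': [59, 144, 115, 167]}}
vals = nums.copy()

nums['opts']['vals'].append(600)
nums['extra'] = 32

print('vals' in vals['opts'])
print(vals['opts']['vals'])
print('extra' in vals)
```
True
[59, 144, 115, 167, 600]
False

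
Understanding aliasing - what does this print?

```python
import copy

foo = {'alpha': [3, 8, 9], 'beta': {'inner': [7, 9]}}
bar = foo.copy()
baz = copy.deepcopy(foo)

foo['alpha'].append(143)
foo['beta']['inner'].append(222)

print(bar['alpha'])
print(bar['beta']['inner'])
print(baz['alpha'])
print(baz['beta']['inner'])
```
[3, 8, 9, 143]
[7, 9, 222]
[3, 8, 9]
[7, 9]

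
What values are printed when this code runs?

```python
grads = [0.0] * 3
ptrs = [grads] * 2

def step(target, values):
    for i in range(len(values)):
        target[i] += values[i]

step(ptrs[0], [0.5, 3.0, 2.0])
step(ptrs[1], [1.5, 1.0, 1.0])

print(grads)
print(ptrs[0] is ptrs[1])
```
[2.0, 4.0, 3.0]
True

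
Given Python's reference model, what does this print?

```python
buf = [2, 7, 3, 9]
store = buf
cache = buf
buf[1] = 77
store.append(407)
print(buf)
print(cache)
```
[2, 77, 3, 9, 407]
[2, 77, 3, 9, 407]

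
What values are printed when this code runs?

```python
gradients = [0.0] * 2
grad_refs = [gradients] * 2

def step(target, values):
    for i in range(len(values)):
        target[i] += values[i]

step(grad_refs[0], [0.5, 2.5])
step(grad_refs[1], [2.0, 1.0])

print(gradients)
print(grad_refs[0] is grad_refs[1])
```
[2.5, 3.5]
True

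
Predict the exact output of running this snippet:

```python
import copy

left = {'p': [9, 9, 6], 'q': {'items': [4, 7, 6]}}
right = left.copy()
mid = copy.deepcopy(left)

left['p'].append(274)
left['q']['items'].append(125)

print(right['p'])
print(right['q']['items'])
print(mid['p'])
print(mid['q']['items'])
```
[9, 9, 6, 274]
[4, 7, 6, 125]
[9, 9, 6]
[4, 7, 6]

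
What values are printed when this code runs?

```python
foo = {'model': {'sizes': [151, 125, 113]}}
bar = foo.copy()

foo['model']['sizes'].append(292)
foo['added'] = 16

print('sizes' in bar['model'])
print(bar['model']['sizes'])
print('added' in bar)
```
True
[151, 125, 113, 292]
False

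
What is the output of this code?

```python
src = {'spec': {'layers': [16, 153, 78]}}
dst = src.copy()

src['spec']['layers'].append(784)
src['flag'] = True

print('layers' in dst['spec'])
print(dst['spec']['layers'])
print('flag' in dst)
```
True
[16, 153, 78, 784]
False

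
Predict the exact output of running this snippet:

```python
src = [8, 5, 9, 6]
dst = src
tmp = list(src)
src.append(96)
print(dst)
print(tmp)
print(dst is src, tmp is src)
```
[8, 5, 9, 6, 96]
[8, 5, 9, 6]
True False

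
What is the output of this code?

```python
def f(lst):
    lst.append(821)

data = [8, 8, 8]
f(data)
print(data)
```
[8, 8, 8, 821]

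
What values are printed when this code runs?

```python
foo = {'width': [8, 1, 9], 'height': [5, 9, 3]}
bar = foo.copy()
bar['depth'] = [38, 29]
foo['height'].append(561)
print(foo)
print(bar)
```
{'width': [8, 1, 9], 'height': [5, 9, 3, 561]}
{'width': [8, 1, 9], 'height': [5, 9, 3, 561], 'depth': [38, 29]}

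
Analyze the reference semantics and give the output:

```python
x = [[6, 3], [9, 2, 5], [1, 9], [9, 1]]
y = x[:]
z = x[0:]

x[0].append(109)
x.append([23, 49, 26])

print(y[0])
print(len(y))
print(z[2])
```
[6, 3, 109]
4
[1, 9]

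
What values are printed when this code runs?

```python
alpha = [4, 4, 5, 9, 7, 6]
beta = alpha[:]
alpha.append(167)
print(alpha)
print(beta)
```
[4, 4, 5, 9, 7, 6, 167]
[4, 4, 5, 9, 7, 6]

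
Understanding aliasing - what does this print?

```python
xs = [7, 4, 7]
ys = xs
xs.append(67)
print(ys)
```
[7, 4, 7, 67]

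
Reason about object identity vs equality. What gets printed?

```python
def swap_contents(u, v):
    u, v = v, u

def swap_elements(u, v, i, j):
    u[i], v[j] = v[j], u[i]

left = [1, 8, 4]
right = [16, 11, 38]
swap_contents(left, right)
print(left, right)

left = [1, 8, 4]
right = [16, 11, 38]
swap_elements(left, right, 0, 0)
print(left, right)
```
[1, 8, 4] [16, 11, 38]
[16, 8, 4] [1, 11, 38]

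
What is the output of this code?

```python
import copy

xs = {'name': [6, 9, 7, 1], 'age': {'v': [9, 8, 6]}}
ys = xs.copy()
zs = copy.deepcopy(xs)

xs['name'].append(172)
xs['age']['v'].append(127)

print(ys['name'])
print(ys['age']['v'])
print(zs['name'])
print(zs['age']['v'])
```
[6, 9, 7, 1, 172]
[9, 8, 6, 127]
[6, 9, 7, 1]
[9, 8, 6]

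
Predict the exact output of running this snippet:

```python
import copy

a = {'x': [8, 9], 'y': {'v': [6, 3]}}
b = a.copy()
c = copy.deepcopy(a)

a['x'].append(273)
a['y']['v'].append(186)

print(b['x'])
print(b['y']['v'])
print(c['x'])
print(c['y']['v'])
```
[8, 9, 273]
[6, 3, 186]
[8, 9]
[6, 3]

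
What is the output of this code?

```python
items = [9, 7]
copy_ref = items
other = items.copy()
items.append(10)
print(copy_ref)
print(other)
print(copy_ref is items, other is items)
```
[9, 7, 10]
[9, 7]
True False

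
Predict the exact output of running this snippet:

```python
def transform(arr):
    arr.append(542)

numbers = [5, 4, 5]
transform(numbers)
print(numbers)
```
[5, 4, 5, 542]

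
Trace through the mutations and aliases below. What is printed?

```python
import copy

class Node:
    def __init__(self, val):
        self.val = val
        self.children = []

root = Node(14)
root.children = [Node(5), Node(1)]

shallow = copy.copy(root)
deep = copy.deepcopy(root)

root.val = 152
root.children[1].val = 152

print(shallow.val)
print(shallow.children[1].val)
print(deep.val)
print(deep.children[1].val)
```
14
152
14
1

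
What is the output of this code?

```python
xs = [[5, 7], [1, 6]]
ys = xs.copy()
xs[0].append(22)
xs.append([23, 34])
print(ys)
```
[[5, 7, 22], [1, 6]]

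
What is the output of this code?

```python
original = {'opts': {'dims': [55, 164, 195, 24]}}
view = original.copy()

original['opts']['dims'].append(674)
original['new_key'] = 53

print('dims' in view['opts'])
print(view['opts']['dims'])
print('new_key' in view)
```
True
[55, 164, 195, 24, 674]
False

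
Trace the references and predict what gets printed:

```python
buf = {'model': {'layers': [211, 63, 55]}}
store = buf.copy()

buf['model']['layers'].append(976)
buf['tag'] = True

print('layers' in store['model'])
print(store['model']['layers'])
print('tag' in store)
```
True
[211, 63, 55, 976]
False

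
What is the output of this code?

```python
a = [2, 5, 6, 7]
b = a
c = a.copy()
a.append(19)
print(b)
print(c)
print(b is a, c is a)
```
[2, 5, 6, 7, 19]
[2, 5, 6, 7]
True False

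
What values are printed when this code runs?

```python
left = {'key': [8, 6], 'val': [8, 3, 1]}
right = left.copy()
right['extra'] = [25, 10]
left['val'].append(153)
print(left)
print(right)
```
{'key': [8, 6], 'val': [8, 3, 1, 153]}
{'key': [8, 6], 'val': [8, 3, 1, 153], 'extra': [25, 10]}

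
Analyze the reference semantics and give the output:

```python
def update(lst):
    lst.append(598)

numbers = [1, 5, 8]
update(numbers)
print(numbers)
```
[1, 5, 8, 598]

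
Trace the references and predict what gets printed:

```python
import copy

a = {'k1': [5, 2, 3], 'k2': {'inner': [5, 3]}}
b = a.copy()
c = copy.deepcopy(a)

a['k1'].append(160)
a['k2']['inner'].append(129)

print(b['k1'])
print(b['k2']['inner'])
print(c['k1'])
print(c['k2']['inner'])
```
[5, 2, 3, 160]
[5, 3, 129]
[5, 2, 3]
[5, 3]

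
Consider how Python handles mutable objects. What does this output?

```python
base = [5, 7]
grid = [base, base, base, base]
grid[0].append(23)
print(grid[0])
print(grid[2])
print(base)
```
[5, 7, 23]
[5, 7, 23]
[5, 7, 23]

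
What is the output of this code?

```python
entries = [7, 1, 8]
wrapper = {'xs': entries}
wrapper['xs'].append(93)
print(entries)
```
[7, 1, 8, 93]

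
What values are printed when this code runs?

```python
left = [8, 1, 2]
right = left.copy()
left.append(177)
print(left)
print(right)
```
[8, 1, 2, 177]
[8, 1, 2]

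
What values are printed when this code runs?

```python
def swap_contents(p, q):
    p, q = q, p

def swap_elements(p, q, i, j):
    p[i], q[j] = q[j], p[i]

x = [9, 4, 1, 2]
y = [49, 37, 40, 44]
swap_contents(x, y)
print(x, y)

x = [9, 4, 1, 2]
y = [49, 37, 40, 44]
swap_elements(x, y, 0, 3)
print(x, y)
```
[9, 4, 1, 2] [49, 37, 40, 44]
[44, 4, 1, 2] [49, 37, 40, 9]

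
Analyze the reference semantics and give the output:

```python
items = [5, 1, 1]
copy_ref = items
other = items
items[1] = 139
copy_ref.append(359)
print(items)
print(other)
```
[5, 139, 1, 359]
[5, 139, 1, 359]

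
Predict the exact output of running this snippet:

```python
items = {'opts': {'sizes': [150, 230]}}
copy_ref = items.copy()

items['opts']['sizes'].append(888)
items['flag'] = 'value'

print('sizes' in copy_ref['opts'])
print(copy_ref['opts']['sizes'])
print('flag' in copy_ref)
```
True
[150, 230, 888]
False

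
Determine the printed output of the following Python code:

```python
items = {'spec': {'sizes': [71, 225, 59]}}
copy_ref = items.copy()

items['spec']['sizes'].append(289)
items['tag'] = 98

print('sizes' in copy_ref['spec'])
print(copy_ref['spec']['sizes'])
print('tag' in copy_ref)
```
True
[71, 225, 59, 289]
False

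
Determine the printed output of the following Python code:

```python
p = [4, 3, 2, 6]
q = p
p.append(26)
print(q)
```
[4, 3, 2, 6, 26]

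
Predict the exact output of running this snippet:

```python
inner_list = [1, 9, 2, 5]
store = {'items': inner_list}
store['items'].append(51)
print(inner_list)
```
[1, 9, 2, 5, 51]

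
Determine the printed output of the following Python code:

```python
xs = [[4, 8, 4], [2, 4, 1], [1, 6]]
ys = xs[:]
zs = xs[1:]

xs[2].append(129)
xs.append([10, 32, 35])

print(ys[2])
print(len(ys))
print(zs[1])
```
[1, 6, 129]
3
[1, 6, 129]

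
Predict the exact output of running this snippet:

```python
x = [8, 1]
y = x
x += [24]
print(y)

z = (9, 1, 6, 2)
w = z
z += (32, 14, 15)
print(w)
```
[8, 1, 24]
(9, 1, 6, 2)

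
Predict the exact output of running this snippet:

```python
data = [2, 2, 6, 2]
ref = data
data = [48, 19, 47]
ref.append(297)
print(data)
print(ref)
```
[48, 19, 47]
[2, 2, 6, 2, 297]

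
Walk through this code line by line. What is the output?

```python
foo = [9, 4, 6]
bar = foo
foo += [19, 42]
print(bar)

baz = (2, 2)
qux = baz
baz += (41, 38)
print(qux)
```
[9, 4, 6, 19, 42]
(2, 2)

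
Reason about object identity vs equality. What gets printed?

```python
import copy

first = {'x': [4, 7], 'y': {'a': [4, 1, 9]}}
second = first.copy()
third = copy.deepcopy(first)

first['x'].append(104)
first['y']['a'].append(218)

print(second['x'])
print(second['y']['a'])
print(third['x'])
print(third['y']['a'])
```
[4, 7, 104]
[4, 1, 9, 218]
[4, 7]
[4, 1, 9]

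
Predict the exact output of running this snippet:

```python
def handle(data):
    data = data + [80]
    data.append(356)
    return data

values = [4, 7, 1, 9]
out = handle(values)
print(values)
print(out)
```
[4, 7, 1, 9]
[4, 7, 1, 9, 80, 356]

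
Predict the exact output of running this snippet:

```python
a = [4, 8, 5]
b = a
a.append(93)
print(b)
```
[4, 8, 5, 93]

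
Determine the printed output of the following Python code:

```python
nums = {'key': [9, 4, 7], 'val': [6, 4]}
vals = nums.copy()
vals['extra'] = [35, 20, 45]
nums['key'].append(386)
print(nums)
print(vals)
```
{'key': [9, 4, 7, 386], 'val': [6, 4]}
{'key': [9, 4, 7, 386], 'val': [6, 4], 'extra': [35, 20, 45]}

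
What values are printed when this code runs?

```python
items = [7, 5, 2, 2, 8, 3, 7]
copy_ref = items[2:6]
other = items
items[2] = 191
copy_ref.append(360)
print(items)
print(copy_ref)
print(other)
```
[7, 5, 191, 2, 8, 3, 7]
[2, 2, 8, 3, 360]
[7, 5, 191, 2, 8, 3, 7]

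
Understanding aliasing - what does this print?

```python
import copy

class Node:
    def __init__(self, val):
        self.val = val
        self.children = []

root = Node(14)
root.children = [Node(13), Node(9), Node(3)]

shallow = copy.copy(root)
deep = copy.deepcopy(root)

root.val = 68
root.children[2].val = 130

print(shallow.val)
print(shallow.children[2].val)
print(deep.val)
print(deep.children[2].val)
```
14
130
14
3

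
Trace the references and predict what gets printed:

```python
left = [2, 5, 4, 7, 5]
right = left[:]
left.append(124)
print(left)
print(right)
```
[2, 5, 4, 7, 5, 124]
[2, 5, 4, 7, 5]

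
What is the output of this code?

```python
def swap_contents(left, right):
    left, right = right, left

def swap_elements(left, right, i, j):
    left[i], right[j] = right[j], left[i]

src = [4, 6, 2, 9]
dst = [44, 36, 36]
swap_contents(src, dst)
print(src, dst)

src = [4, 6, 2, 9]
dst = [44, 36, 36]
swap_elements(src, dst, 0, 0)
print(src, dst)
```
[4, 6, 2, 9] [44, 36, 36]
[44, 6, 2, 9] [4, 36, 36]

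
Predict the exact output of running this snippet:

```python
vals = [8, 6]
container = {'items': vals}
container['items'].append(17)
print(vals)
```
[8, 6, 17]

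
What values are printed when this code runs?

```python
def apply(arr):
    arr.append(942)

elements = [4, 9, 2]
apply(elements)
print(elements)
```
[4, 9, 2, 942]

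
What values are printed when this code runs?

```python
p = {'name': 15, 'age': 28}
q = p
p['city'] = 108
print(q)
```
{'name': 15, 'age': 28, 'city': 108}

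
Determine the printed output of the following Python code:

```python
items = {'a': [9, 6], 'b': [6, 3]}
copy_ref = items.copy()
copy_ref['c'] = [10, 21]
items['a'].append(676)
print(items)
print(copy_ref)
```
{'a': [9, 6, 676], 'b': [6, 3]}
{'a': [9, 6, 676], 'b': [6, 3], 'c': [10, 21]}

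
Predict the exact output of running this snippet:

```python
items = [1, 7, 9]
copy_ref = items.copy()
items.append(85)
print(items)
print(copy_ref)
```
[1, 7, 9, 85]
[1, 7, 9]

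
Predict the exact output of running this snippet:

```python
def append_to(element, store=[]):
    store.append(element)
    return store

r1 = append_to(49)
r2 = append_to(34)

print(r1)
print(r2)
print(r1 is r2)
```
[49, 34]
[49, 34]
True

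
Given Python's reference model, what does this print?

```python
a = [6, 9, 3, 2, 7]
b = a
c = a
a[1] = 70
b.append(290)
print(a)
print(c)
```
[6, 70, 3, 2, 7, 290]
[6, 70, 3, 2, 7, 290]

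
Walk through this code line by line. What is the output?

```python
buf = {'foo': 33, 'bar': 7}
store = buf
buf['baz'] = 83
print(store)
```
{'foo': 33, 'bar': 7, 'baz': 83}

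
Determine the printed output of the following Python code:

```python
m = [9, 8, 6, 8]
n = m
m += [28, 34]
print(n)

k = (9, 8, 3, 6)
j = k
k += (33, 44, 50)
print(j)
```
[9, 8, 6, 8, 28, 34]
(9, 8, 3, 6)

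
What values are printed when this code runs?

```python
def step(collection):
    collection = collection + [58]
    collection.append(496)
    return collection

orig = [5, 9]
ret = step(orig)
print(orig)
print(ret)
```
[5, 9]
[5, 9, 58, 496]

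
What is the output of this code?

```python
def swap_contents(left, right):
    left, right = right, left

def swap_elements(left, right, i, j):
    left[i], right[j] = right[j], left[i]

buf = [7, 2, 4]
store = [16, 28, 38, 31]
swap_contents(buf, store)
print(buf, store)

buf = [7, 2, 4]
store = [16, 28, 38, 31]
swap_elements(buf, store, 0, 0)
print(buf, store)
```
[7, 2, 4] [16, 28, 38, 31]
[16, 2, 4] [7, 28, 38, 31]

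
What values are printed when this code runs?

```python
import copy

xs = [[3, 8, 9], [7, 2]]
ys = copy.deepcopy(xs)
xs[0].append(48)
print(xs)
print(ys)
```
[[3, 8, 9, 48], [7, 2]]
[[3, 8, 9], [7, 2]]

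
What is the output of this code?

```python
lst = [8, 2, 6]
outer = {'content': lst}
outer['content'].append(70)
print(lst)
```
[8, 2, 6, 70]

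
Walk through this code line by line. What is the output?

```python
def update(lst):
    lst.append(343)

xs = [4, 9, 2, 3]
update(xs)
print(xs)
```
[4, 9, 2, 3, 343]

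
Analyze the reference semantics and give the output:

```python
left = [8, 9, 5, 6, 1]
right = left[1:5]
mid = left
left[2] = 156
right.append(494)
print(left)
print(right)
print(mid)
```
[8, 9, 156, 6, 1]
[9, 5, 6, 1, 494]
[8, 9, 156, 6, 1]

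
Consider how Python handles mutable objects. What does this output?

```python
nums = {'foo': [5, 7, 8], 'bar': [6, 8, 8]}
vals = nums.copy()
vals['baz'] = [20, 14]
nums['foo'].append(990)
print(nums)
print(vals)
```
{'foo': [5, 7, 8, 990], 'bar': [6, 8, 8]}
{'foo': [5, 7, 8, 990], 'bar': [6, 8, 8], 'baz': [20, 14]}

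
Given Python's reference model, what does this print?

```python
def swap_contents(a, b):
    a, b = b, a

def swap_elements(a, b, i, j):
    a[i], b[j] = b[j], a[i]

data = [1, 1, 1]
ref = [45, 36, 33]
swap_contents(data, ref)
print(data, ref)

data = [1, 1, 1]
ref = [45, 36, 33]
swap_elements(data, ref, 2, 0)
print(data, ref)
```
[1, 1, 1] [45, 36, 33]
[1, 1, 45] [1, 36, 33]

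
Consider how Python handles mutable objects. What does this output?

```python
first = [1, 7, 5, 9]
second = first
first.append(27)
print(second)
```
[1, 7, 5, 9, 27]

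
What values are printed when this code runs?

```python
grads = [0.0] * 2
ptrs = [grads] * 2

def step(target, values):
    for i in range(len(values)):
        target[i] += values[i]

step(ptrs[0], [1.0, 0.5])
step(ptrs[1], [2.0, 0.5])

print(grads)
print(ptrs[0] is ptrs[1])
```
[3.0, 1.0]
True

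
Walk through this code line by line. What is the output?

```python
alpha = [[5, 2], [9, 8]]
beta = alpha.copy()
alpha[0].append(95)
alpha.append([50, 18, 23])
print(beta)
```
[[5, 2, 95], [9, 8]]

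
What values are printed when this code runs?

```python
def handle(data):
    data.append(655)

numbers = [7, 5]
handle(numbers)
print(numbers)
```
[7, 5, 655]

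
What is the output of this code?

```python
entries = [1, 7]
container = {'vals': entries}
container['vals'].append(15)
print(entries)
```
[1, 7, 15]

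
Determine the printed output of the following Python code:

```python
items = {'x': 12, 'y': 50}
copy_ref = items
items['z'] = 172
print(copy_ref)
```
{'x': 12, 'y': 50, 'z': 172}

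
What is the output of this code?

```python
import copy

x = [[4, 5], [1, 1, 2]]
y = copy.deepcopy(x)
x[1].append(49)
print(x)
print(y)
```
[[4, 5], [1, 1, 2, 49]]
[[4, 5], [1, 1, 2]]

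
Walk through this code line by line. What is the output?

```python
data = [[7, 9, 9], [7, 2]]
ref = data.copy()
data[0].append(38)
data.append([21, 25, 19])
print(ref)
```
[[7, 9, 9, 38], [7, 2]]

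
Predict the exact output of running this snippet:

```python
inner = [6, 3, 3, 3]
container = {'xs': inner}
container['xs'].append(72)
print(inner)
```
[6, 3, 3, 3, 72]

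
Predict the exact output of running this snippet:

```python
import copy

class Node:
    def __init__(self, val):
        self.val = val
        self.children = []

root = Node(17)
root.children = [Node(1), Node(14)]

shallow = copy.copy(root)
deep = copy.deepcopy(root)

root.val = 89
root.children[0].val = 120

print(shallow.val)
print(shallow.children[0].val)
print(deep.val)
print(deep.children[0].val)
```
17
120
17
1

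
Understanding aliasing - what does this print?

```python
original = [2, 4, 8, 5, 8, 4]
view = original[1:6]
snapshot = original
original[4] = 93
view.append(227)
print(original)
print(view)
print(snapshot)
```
[2, 4, 8, 5, 93, 4]
[4, 8, 5, 8, 4, 227]
[2, 4, 8, 5, 93, 4]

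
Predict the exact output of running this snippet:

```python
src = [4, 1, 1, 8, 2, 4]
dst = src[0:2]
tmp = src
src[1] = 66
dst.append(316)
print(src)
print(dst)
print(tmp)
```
[4, 66, 1, 8, 2, 4]
[4, 1, 316]
[4, 66, 1, 8, 2, 4]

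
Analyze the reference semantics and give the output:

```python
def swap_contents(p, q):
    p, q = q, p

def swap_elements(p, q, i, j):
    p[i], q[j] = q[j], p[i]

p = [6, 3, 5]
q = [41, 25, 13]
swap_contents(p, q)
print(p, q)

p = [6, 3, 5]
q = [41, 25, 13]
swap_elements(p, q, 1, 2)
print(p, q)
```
[6, 3, 5] [41, 25, 13]
[6, 13, 5] [41, 25, 3]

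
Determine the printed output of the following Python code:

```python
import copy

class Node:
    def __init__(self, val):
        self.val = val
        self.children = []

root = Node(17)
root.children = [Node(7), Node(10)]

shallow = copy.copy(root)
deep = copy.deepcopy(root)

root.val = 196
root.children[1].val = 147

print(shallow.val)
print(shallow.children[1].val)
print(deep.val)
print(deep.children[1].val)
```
17
147
17
10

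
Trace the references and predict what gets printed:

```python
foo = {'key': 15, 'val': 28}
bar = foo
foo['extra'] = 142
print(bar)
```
{'key': 15, 'val': 28, 'extra': 142}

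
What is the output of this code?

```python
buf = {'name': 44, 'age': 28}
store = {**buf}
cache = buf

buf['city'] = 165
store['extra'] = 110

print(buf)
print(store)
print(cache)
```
{'name': 44, 'age': 28, 'city': 165}
{'name': 44, 'age': 28, 'extra': 110}
{'name': 44, 'age': 28, 'city': 165}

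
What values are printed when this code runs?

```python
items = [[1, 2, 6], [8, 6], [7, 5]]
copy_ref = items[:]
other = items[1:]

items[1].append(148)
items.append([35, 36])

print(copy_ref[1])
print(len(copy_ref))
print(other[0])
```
[8, 6, 148]
3
[8, 6, 148]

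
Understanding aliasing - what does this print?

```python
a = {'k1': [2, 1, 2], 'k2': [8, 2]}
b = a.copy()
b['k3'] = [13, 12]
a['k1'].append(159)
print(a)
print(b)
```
{'k1': [2, 1, 2, 159], 'k2': [8, 2]}
{'k1': [2, 1, 2, 159], 'k2': [8, 2], 'k3': [13, 12]}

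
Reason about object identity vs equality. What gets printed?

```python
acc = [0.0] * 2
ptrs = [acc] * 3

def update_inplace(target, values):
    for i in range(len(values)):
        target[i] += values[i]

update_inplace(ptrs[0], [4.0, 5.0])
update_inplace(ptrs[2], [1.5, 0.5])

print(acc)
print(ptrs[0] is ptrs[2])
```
[5.5, 5.5]
True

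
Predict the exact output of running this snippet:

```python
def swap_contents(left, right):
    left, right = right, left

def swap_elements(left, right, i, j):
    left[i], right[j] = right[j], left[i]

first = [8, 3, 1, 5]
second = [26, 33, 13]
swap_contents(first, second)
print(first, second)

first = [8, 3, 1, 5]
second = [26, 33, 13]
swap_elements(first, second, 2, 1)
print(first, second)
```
[8, 3, 1, 5] [26, 33, 13]
[8, 3, 33, 5] [26, 1, 13]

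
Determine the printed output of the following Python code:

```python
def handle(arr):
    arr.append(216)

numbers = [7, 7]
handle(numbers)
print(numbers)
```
[7, 7, 216]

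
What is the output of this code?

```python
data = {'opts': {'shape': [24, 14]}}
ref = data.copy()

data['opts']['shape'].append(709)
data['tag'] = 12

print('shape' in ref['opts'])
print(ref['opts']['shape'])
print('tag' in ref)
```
True
[24, 14, 709]
False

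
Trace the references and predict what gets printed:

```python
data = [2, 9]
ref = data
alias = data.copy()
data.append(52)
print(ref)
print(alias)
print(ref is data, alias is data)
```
[2, 9, 52]
[2, 9]
True False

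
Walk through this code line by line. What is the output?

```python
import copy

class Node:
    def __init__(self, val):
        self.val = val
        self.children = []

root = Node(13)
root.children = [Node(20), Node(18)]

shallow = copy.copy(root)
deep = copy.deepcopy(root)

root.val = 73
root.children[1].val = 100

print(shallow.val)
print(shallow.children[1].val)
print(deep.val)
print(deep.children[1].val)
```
13
100
13
18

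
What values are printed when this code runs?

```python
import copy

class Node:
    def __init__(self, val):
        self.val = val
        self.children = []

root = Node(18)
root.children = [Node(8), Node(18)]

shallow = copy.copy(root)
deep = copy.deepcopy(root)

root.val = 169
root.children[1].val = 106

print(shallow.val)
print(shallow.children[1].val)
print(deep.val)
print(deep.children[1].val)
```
18
106
18
18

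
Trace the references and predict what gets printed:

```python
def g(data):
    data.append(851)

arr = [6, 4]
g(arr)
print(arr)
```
[6, 4, 851]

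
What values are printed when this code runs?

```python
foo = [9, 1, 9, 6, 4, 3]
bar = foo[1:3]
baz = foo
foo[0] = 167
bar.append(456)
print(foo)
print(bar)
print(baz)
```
[167, 1, 9, 6, 4, 3]
[1, 9, 456]
[167, 1, 9, 6, 4, 3]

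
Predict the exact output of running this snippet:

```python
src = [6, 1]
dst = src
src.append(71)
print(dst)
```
[6, 1, 71]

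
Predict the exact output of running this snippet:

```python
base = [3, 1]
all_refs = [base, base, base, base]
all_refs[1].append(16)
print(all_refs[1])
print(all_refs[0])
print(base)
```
[3, 1, 16]
[3, 1, 16]
[3, 1, 16]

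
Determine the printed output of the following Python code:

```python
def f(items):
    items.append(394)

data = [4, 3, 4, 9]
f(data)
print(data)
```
[4, 3, 4, 9, 394]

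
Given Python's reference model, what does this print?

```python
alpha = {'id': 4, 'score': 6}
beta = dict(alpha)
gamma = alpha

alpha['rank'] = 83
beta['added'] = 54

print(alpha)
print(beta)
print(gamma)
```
{'id': 4, 'score': 6, 'rank': 83}
{'id': 4, 'score': 6, 'added': 54}
{'id': 4, 'score': 6, 'rank': 83}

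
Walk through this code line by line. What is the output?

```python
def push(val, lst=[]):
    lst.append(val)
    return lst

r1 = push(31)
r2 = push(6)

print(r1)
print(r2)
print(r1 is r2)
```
[31, 6]
[31, 6]
True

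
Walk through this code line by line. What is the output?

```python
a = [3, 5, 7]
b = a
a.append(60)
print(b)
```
[3, 5, 7, 60]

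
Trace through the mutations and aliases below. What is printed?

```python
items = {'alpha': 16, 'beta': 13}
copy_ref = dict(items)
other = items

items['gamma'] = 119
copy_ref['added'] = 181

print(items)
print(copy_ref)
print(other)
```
{'alpha': 16, 'beta': 13, 'gamma': 119}
{'alpha': 16, 'beta': 13, 'added': 181}
{'alpha': 16, 'beta': 13, 'gamma': 119}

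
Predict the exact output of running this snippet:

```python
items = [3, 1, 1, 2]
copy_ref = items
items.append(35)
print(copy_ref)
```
[3, 1, 1, 2, 35]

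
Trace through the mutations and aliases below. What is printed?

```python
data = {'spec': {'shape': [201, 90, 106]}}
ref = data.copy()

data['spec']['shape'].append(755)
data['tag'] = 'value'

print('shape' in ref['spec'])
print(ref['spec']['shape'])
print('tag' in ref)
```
True
[201, 90, 106, 755]
False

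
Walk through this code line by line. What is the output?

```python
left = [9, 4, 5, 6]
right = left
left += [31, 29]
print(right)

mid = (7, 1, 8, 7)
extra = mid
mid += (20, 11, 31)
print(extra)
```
[9, 4, 5, 6, 31, 29]
(7, 1, 8, 7)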